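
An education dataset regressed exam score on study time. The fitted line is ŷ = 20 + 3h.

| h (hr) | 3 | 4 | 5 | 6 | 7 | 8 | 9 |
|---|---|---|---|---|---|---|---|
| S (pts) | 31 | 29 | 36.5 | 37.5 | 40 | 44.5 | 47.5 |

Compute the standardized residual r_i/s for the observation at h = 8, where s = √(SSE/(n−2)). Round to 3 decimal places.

0.271

h=3: ŷ = 20 + 3·3 = 29; r = 31 − 29 = 2
h=4: ŷ = 20 + 3·4 = 32; r = 29 − 32 = -3
h=5: ŷ = 20 + 3·5 = 35; r = 36.5 − 35 = 1.5
h=6: ŷ = 20 + 3·6 = 38; r = 37.5 − 38 = -0.5
h=7: ŷ = 20 + 3·7 = 41; r = 40 − 41 = -1
h=8: ŷ = 20 + 3·8 = 44; r = 44.5 − 44 = 0.5
h=9: ŷ = 20 + 3·9 = 47; r = 47.5 − 47 = 0.5
SSE = 4 + 9 + 2.25 + 0.25 + 1 + 0.25 + 0.25 = 17
s = √(17/5) = 1.84391
r/s = 0.5 / 1.84391 = 0.271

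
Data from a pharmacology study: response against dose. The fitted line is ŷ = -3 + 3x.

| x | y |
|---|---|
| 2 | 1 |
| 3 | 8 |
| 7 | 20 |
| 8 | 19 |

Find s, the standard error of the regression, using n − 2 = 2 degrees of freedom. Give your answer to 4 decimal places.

x=2: ŷ = -3 + 3·2 = 3; e = 1 − 3 = -2
x=3: ŷ = -3 + 3·3 = 6; e = 8 − 6 = 2
x=7: ŷ = -3 + 3·7 = 18; e = 20 − 18 = 2
x=8: ŷ = -3 + 3·8 = 21; e = 19 − 21 = -2
SSE = 4 + 4 + 4 + 4 = 16
s = √(16/2) = √8 ≈ 2.8284

s = 2.8284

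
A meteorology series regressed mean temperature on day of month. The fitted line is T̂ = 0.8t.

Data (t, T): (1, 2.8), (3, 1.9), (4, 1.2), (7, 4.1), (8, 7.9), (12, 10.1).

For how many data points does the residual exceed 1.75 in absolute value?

2

t=1: T̂ = 0.8·1 = 0.8; e = 2.8 − 0.8 = 2
t=3: T̂ = 0.8·3 = 2.4; e = 1.9 − 2.4 = -0.5
t=4: T̂ = 0.8·4 = 3.2; e = 1.2 − 3.2 = -2
t=7: T̂ = 0.8·7 = 5.6; e = 4.1 − 5.6 = -1.5
t=8: T̂ = 0.8·8 = 6.4; e = 7.9 − 6.4 = 1.5
t=12: T̂ = 0.8·12 = 9.6; e = 10.1 − 9.6 = 0.5
|e| > 1.75: t=1 (|e|=2), t=4 (|e|=2) → 2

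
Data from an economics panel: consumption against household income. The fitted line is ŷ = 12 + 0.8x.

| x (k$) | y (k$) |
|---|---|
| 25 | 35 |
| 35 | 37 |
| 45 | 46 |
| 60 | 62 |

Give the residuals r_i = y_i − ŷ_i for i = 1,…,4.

3, -3, -2, 2

x=25: ŷ = 12 + 0.8·25 = 32; r = 35 − 32 = 3
x=35: ŷ = 12 + 0.8·35 = 40; r = 37 − 40 = -3
x=45: ŷ = 12 + 0.8·45 = 48; r = 46 − 48 = -2
x=60: ŷ = 12 + 0.8·60 = 60; r = 62 − 60 = 2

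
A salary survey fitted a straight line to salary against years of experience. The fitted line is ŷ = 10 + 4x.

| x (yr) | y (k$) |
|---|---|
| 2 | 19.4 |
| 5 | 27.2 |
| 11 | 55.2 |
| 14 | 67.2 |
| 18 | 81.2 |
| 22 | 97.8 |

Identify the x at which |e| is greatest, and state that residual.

x=2: ŷ = 10 + 4·2 = 18; e = 19.4 − 18 = 1.4
x=5: ŷ = 10 + 4·5 = 30; e = 27.2 − 30 = -2.8
x=11: ŷ = 10 + 4·11 = 54; e = 55.2 − 54 = 1.2
x=14: ŷ = 10 + 4·14 = 66; e = 67.2 − 66 = 1.2
x=18: ŷ = 10 + 4·18 = 82; e = 81.2 − 82 = -0.8
x=22: ŷ = 10 + 4·22 = 98; e = 97.8 − 98 = -0.2
Largest |e| is 2.8 at x = 5, residual -2.8.

x = 5, e = -2.8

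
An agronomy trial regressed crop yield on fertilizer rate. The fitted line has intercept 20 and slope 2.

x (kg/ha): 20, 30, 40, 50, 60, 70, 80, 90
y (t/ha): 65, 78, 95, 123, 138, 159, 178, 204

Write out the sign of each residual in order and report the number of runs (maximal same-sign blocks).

x=20: ŷ = 20 + 2·20 = 60; r = 65 − 60 = 5
x=30: ŷ = 20 + 2·30 = 80; r = 78 − 80 = -2
x=40: ŷ = 20 + 2·40 = 100; r = 95 − 100 = -5
x=50: ŷ = 20 + 2·50 = 120; r = 123 − 120 = 3
x=60: ŷ = 20 + 2·60 = 140; r = 138 − 140 = -2
x=70: ŷ = 20 + 2·70 = 160; r = 159 − 160 = -1
x=80: ŷ = 20 + 2·80 = 180; r = 178 − 180 = -2
x=90: ŷ = 20 + 2·90 = 200; r = 204 − 200 = 4
Signs: + − − + − − − +
Runs: +×1, −×2, +×1, −×3, +×1 → 5

5 runs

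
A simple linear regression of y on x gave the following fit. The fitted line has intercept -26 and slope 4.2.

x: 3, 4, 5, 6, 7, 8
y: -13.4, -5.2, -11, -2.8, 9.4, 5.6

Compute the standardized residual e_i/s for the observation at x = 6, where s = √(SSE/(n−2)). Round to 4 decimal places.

-0.4082

x=3: ŷ = -26 + 4.2·3 = -13.4; e = -13.4 − (-13.4) = 0
x=4: ŷ = -26 + 4.2·4 = -9.2; e = -5.2 − (-9.2) = 4
x=5: ŷ = -26 + 4.2·5 = -5; e = -11 − (-5) = -6
x=6: ŷ = -26 + 4.2·6 = -0.8; e = -2.8 − (-0.8) = -2
x=7: ŷ = -26 + 4.2·7 = 3.4; e = 9.4 − 3.4 = 6
x=8: ŷ = -26 + 4.2·8 = 7.6; e = 5.6 − 7.6 = -2
SSE = 0 + 16 + 36 + 4 + 36 + 4 = 96
s = √(96/4) = 4.89898
e/s = -2 / 4.89898 = -0.4082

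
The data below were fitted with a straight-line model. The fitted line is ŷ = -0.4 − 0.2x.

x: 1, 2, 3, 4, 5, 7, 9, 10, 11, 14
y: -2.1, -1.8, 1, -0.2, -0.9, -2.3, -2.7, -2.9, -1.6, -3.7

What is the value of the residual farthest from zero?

x=1: ŷ = -0.4 − 0.2·1 = -0.6; e = -2.1 − (-0.6) = -1.5
x=2: ŷ = -0.4 − 0.2·2 = -0.8; e = -1.8 − (-0.8) = -1
x=3: ŷ = -0.4 − 0.2·3 = -1; e = 1 − (-1) = 2
x=4: ŷ = -0.4 − 0.2·4 = -1.2; e = -0.2 − (-1.2) = 1
x=5: ŷ = -0.4 − 0.2·5 = -1.4; e = -0.9 − (-1.4) = 0.5
x=7: ŷ = -0.4 − 0.2·7 = -1.8; e = -2.3 − (-1.8) = -0.5
x=9: ŷ = -0.4 − 0.2·9 = -2.2; e = -2.7 − (-2.2) = -0.5
x=10: ŷ = -0.4 − 0.2·10 = -2.4; e = -2.9 − (-2.4) = -0.5
x=11: ŷ = -0.4 − 0.2·11 = -2.6; e = -1.6 − (-2.6) = 1
x=14: ŷ = -0.4 − 0.2·14 = -3.2; e = -3.7 − (-3.2) = -0.5
Largest |e| is 2 at x = 3, residual 2.

e = 2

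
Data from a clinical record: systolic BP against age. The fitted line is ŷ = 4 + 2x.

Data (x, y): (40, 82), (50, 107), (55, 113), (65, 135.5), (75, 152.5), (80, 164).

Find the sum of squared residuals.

SSE = 18.5

x=40: ŷ = 4 + 2·40 = 84; e = 82 − 84 = -2
x=50: ŷ = 4 + 2·50 = 104; e = 107 − 104 = 3
x=55: ŷ = 4 + 2·55 = 114; e = 113 − 114 = -1
x=65: ŷ = 4 + 2·65 = 134; e = 135.5 − 134 = 1.5
x=75: ŷ = 4 + 2·75 = 154; e = 152.5 − 154 = -1.5
x=80: ŷ = 4 + 2·80 = 164; e = 164 − 164 = 0
SSE = 4 + 9 + 1 + 2.25 + 2.25 + 0 = 18.5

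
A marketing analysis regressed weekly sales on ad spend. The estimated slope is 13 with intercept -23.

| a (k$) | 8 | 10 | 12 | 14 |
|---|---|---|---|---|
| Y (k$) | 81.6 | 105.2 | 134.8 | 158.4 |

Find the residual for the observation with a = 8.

Ŷ = -23 + 13·8 = 81
r = 81.6 − 81 = 0.6

r = 0.6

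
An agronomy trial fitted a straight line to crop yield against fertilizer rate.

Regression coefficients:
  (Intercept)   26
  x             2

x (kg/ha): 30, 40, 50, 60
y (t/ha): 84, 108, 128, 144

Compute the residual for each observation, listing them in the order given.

x=30: ŷ = 26 + 2·30 = 86; r = 84 − 86 = -2
x=40: ŷ = 26 + 2·40 = 106; r = 108 − 106 = 2
x=50: ŷ = 26 + 2·50 = 126; r = 128 − 126 = 2
x=60: ŷ = 26 + 2·60 = 146; r = 144 − 146 = -2

-2, 2, 2, -2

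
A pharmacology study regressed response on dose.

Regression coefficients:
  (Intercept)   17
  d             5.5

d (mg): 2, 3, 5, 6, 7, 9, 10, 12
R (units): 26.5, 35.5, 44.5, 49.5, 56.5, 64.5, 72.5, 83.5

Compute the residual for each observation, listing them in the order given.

-1.5, 2, 0, -0.5, 1, -2, 0.5, 0.5

d=2: R̂ = 17 + 5.5·2 = 28; e = 26.5 − 28 = -1.5
d=3: R̂ = 17 + 5.5·3 = 33.5; e = 35.5 − 33.5 = 2
d=5: R̂ = 17 + 5.5·5 = 44.5; e = 44.5 − 44.5 = 0
d=6: R̂ = 17 + 5.5·6 = 50; e = 49.5 − 50 = -0.5
d=7: R̂ = 17 + 5.5·7 = 55.5; e = 56.5 − 55.5 = 1
d=9: R̂ = 17 + 5.5·9 = 66.5; e = 64.5 − 66.5 = -2
d=10: R̂ = 17 + 5.5·10 = 72; e = 72.5 − 72 = 0.5
d=12: R̂ = 17 + 5.5·12 = 83; e = 83.5 − 83 = 0.5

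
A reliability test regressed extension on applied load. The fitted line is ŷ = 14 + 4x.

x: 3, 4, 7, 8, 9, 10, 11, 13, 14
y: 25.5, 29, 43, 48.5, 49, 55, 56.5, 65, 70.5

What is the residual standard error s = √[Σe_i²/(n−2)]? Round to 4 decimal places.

s = 1.4142

x=3: ŷ = 14 + 4·3 = 26; e = 25.5 − 26 = -0.5
x=4: ŷ = 14 + 4·4 = 30; e = 29 − 30 = -1
x=7: ŷ = 14 + 4·7 = 42; e = 43 − 42 = 1
x=8: ŷ = 14 + 4·8 = 46; e = 48.5 − 46 = 2.5
x=9: ŷ = 14 + 4·9 = 50; e = 49 − 50 = -1
x=10: ŷ = 14 + 4·10 = 54; e = 55 − 54 = 1
x=11: ŷ = 14 + 4·11 = 58; e = 56.5 − 58 = -1.5
x=13: ŷ = 14 + 4·13 = 66; e = 65 − 66 = -1
x=14: ŷ = 14 + 4·14 = 70; e = 70.5 − 70 = 0.5
SSE = 0.25 + 1 + 1 + 6.25 + 1 + 1 + 2.25 + 1 + 0.25 = 14
s = √(14/7) = √2 ≈ 1.4142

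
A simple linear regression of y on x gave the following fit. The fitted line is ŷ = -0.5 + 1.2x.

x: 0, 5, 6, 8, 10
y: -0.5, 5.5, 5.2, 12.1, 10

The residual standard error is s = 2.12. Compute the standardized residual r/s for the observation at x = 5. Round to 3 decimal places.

ŷ = -0.5 + 1.2·5 = 5.5
r = 5.5 − 5.5 = 0
r/s = 0 / 2.12 = 0.000

0.000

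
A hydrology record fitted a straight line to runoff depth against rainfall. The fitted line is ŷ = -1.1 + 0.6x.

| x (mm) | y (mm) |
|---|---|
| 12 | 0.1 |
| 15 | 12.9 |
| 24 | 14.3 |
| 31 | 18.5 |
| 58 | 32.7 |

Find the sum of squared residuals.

x=12: ŷ = -1.1 + 0.6·12 = 6.1; r = 0.1 − 6.1 = -6
x=15: ŷ = -1.1 + 0.6·15 = 7.9; r = 12.9 − 7.9 = 5
x=24: ŷ = -1.1 + 0.6·24 = 13.3; r = 14.3 − 13.3 = 1
x=31: ŷ = -1.1 + 0.6·31 = 17.5; r = 18.5 − 17.5 = 1
x=58: ŷ = -1.1 + 0.6·58 = 33.7; r = 32.7 − 33.7 = -1
SSE = 36 + 25 + 1 + 1 + 1 = 64

SSE = 64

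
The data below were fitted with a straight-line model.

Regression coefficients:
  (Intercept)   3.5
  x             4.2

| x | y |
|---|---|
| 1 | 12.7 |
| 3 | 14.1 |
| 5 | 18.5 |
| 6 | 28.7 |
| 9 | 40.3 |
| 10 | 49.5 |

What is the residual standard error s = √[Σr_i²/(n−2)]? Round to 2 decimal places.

s = 4.53

x=1: ŷ = 3.5 + 4.2·1 = 7.7; r = 12.7 − 7.7 = 5
x=3: ŷ = 3.5 + 4.2·3 = 16.1; r = 14.1 − 16.1 = -2
x=5: ŷ = 3.5 + 4.2·5 = 24.5; r = 18.5 − 24.5 = -6
x=6: ŷ = 3.5 + 4.2·6 = 28.7; r = 28.7 − 28.7 = 0
x=9: ŷ = 3.5 + 4.2·9 = 41.3; r = 40.3 − 41.3 = -1
x=10: ŷ = 3.5 + 4.2·10 = 45.5; r = 49.5 − 45.5 = 4
SSE = 25 + 4 + 36 + 0 + 1 + 16 = 82
s = √(82/4) = √20.5 ≈ 4.53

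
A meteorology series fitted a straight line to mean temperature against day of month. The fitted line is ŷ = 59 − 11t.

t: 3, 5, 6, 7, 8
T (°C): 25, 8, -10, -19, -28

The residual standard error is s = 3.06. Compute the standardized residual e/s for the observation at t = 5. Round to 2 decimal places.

1.31

ŷ = 59 − 11·5 = 4
e = 8 − 4 = 4
e/s = 4 / 3.06 = 1.31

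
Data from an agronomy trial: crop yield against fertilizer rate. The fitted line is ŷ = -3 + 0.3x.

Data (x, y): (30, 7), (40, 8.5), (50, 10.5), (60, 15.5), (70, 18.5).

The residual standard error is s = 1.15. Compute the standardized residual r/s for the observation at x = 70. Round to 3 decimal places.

0.435

ŷ = -3 + 0.3·70 = 18
r = 18.5 − 18 = 0.5
r/s = 0.5 / 1.15 = 0.435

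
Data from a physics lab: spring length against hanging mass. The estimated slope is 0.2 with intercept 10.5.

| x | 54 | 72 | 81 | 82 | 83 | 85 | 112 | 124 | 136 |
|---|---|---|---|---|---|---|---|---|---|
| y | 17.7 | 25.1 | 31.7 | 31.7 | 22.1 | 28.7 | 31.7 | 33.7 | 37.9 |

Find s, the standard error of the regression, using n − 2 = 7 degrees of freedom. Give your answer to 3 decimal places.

x=54: ŷ = 10.5 + 0.2·54 = 21.3; r = 17.7 − 21.3 = -3.6
x=72: ŷ = 10.5 + 0.2·72 = 24.9; r = 25.1 − 24.9 = 0.2
x=81: ŷ = 10.5 + 0.2·81 = 26.7; r = 31.7 − 26.7 = 5
x=82: ŷ = 10.5 + 0.2·82 = 26.9; r = 31.7 − 26.9 = 4.8
x=83: ŷ = 10.5 + 0.2·83 = 27.1; r = 22.1 − 27.1 = -5
x=85: ŷ = 10.5 + 0.2·85 = 27.5; r = 28.7 − 27.5 = 1.2
x=112: ŷ = 10.5 + 0.2·112 = 32.9; r = 31.7 − 32.9 = -1.2
x=124: ŷ = 10.5 + 0.2·124 = 35.3; r = 33.7 − 35.3 = -1.6
x=136: ŷ = 10.5 + 0.2·136 = 37.7; r = 37.9 − 37.7 = 0.2
SSE = 12.96 + 0.04 + 25 + 23.04 + 25 + 1.44 + 1.44 + 2.56 + 0.04 = 91.52
s = √(91.52/7) = √13.0743 ≈ 3.616

s = 3.616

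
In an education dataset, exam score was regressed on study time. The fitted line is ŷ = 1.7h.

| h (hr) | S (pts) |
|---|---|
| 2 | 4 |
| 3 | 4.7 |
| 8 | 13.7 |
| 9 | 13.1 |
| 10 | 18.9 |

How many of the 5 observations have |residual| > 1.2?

2

h=2: ŷ = 1.7·2 = 3.4; e = 4 − 3.4 = 0.6
h=3: ŷ = 1.7·3 = 5.1; e = 4.7 − 5.1 = -0.4
h=8: ŷ = 1.7·8 = 13.6; e = 13.7 − 13.6 = 0.1
h=9: ŷ = 1.7·9 = 15.3; e = 13.1 − 15.3 = -2.2
h=10: ŷ = 1.7·10 = 17; e = 18.9 − 17 = 1.9
|e| > 1.2: h=9 (|e|=2.2), h=10 (|e|=1.9) → 2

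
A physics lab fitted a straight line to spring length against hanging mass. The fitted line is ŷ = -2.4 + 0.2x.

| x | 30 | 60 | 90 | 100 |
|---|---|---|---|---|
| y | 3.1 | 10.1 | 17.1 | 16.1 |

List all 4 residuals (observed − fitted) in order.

-0.5, 0.5, 1.5, -1.5

x=30: ŷ = -2.4 + 0.2·30 = 3.6; e = 3.1 − 3.6 = -0.5
x=60: ŷ = -2.4 + 0.2·60 = 9.6; e = 10.1 − 9.6 = 0.5
x=90: ŷ = -2.4 + 0.2·90 = 15.6; e = 17.1 − 15.6 = 1.5
x=100: ŷ = -2.4 + 0.2·100 = 17.6; e = 16.1 − 17.6 = -1.5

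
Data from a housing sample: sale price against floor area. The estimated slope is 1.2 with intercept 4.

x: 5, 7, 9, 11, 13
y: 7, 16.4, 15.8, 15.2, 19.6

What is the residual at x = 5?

ŷ = 4 + 1.2·5 = 10
r = 7 − 10 = -3

r = -3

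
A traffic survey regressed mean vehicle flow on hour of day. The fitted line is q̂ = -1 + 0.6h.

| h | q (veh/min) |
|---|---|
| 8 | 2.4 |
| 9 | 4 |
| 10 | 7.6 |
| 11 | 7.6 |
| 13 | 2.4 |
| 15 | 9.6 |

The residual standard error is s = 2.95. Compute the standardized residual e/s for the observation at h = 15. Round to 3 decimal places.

0.542

q̂ = -1 + 0.6·15 = 8
e = 9.6 − 8 = 1.6
e/s = 1.6 / 2.95 = 0.542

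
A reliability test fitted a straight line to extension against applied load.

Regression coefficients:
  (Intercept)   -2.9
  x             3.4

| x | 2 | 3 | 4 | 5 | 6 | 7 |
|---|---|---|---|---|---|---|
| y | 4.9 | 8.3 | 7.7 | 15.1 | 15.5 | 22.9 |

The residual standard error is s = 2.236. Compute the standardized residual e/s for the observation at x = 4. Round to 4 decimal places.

ŷ = -2.9 + 3.4·4 = 10.7
e = 7.7 − 10.7 = -3
e/s = -3 / 2.236 = -1.3417

-1.3417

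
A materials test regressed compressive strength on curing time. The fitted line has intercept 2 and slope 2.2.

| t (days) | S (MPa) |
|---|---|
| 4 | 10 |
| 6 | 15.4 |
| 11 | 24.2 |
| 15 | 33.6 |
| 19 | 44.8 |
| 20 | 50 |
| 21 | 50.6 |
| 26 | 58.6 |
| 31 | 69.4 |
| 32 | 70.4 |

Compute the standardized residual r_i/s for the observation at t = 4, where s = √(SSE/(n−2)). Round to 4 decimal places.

t=4: Ŝ = 2 + 2.2·4 = 10.8; r = 10 − 10.8 = -0.8
t=6: Ŝ = 2 + 2.2·6 = 15.2; r = 15.4 − 15.2 = 0.2
t=11: Ŝ = 2 + 2.2·11 = 26.2; r = 24.2 − 26.2 = -2
t=15: Ŝ = 2 + 2.2·15 = 35; r = 33.6 − 35 = -1.4
t=19: Ŝ = 2 + 2.2·19 = 43.8; r = 44.8 − 43.8 = 1
t=20: Ŝ = 2 + 2.2·20 = 46; r = 50 − 46 = 4
t=21: Ŝ = 2 + 2.2·21 = 48.2; r = 50.6 − 48.2 = 2.4
t=26: Ŝ = 2 + 2.2·26 = 59.2; r = 58.6 − 59.2 = -0.6
t=31: Ŝ = 2 + 2.2·31 = 70.2; r = 69.4 − 70.2 = -0.8
t=32: Ŝ = 2 + 2.2·32 = 72.4; r = 70.4 − 72.4 = -2
SSE = 0.64 + 0.04 + 4 + 1.96 + 1 + 16 + 5.76 + 0.36 + 0.64 + 4 = 34.4
s = √(34.4/8) = 2.07364
r/s = -0.8 / 2.07364 = -0.3858

-0.3858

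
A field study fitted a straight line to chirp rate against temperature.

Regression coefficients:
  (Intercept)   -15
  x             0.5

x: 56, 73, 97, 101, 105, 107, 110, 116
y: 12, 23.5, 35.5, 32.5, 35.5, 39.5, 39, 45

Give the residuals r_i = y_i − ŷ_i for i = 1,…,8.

-1, 2, 2, -3, -2, 1, -1, 2

x=56: ŷ = -15 + 0.5·56 = 13; r = 12 − 13 = -1
x=73: ŷ = -15 + 0.5·73 = 21.5; r = 23.5 − 21.5 = 2
x=97: ŷ = -15 + 0.5·97 = 33.5; r = 35.5 − 33.5 = 2
x=101: ŷ = -15 + 0.5·101 = 35.5; r = 32.5 − 35.5 = -3
x=105: ŷ = -15 + 0.5·105 = 37.5; r = 35.5 − 37.5 = -2
x=107: ŷ = -15 + 0.5·107 = 38.5; r = 39.5 − 38.5 = 1
x=110: ŷ = -15 + 0.5·110 = 40; r = 39 − 40 = -1
x=116: ŷ = -15 + 0.5·116 = 43; r = 45 − 43 = 2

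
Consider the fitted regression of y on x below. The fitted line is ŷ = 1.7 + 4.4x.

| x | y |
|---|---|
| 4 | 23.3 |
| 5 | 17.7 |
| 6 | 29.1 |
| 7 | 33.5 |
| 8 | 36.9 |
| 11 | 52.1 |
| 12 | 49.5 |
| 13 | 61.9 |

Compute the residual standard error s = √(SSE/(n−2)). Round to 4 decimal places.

x=4: ŷ = 1.7 + 4.4·4 = 19.3; e = 23.3 − 19.3 = 4
x=5: ŷ = 1.7 + 4.4·5 = 23.7; e = 17.7 − 23.7 = -6
x=6: ŷ = 1.7 + 4.4·6 = 28.1; e = 29.1 − 28.1 = 1
x=7: ŷ = 1.7 + 4.4·7 = 32.5; e = 33.5 − 32.5 = 1
x=8: ŷ = 1.7 + 4.4·8 = 36.9; e = 36.9 − 36.9 = 0
x=11: ŷ = 1.7 + 4.4·11 = 50.1; e = 52.1 − 50.1 = 2
x=12: ŷ = 1.7 + 4.4·12 = 54.5; e = 49.5 − 54.5 = -5
x=13: ŷ = 1.7 + 4.4·13 = 58.9; e = 61.9 − 58.9 = 3
SSE = 16 + 36 + 1 + 1 + 0 + 4 + 25 + 9 = 92
s = √(92/6) = √15.3333 ≈ 3.9158

s = 3.9158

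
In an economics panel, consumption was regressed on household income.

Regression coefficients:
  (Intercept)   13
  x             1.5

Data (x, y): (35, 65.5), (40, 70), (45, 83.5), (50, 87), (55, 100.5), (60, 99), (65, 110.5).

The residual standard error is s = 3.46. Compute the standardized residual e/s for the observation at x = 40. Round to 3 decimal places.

-0.867

ŷ = 13 + 1.5·40 = 73
e = 70 − 73 = -3
e/s = -3 / 3.46 = -0.867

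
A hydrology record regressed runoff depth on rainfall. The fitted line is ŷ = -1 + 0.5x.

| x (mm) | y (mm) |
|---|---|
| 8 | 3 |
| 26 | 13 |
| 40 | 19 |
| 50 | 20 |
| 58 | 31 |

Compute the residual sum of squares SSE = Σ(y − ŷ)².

x=8: ŷ = -1 + 0.5·8 = 3; e = 3 − 3 = 0
x=26: ŷ = -1 + 0.5·26 = 12; e = 13 − 12 = 1
x=40: ŷ = -1 + 0.5·40 = 19; e = 19 − 19 = 0
x=50: ŷ = -1 + 0.5·50 = 24; e = 20 − 24 = -4
x=58: ŷ = -1 + 0.5·58 = 28; e = 31 − 28 = 3
SSE = 0 + 1 + 0 + 16 + 9 = 26

SSE = 26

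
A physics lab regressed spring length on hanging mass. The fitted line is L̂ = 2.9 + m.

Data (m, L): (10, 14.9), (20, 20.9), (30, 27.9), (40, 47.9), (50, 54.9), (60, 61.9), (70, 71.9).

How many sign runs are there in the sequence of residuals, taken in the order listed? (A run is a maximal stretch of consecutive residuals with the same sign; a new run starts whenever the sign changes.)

m=10: L̂ = 2.9 + 10 = 12.9; e = 14.9 − 12.9 = 2
m=20: L̂ = 2.9 + 20 = 22.9; e = 20.9 − 22.9 = -2
m=30: L̂ = 2.9 + 30 = 32.9; e = 27.9 − 32.9 = -5
m=40: L̂ = 2.9 + 40 = 42.9; e = 47.9 − 42.9 = 5
m=50: L̂ = 2.9 + 50 = 52.9; e = 54.9 − 52.9 = 2
m=60: L̂ = 2.9 + 60 = 62.9; e = 61.9 − 62.9 = -1
m=70: L̂ = 2.9 + 70 = 72.9; e = 71.9 − 72.9 = -1
Signs: + − − + + − −
Runs: +×1, −×2, +×2, −×2 → 4

4 runs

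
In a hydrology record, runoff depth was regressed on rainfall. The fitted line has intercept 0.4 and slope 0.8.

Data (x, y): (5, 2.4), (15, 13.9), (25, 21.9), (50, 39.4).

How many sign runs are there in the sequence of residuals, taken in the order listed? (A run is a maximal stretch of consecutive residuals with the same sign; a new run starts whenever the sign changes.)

x=5: ŷ = 0.4 + 0.8·5 = 4.4; e = 2.4 − 4.4 = -2
x=15: ŷ = 0.4 + 0.8·15 = 12.4; e = 13.9 − 12.4 = 1.5
x=25: ŷ = 0.4 + 0.8·25 = 20.4; e = 21.9 − 20.4 = 1.5
x=50: ŷ = 0.4 + 0.8·50 = 40.4; e = 39.4 − 40.4 = -1
Signs: − + + −
Runs: −×1, +×2, −×1 → 3

3 runs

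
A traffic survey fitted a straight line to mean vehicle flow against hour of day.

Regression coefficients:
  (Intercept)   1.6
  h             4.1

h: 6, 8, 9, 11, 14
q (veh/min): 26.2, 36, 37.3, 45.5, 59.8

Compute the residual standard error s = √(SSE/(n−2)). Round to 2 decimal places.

s = 1.42

h=6: ŷ = 1.6 + 4.1·6 = 26.2; e = 26.2 − 26.2 = 0
h=8: ŷ = 1.6 + 4.1·8 = 34.4; e = 36 − 34.4 = 1.6
h=9: ŷ = 1.6 + 4.1·9 = 38.5; e = 37.3 − 38.5 = -1.2
h=11: ŷ = 1.6 + 4.1·11 = 46.7; e = 45.5 − 46.7 = -1.2
h=14: ŷ = 1.6 + 4.1·14 = 59; e = 59.8 − 59 = 0.8
SSE = 0 + 2.56 + 1.44 + 1.44 + 0.64 = 6.08
s = √(6.08/3) = √2.02667 ≈ 1.42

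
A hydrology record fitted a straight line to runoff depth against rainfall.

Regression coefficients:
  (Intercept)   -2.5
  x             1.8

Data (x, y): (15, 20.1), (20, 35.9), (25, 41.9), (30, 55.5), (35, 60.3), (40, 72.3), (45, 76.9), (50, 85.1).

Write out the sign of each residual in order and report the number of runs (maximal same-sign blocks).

x=15: ŷ = -2.5 + 1.8·15 = 24.5; e = 20.1 − 24.5 = -4.4
x=20: ŷ = -2.5 + 1.8·20 = 33.5; e = 35.9 − 33.5 = 2.4
x=25: ŷ = -2.5 + 1.8·25 = 42.5; e = 41.9 − 42.5 = -0.6
x=30: ŷ = -2.5 + 1.8·30 = 51.5; e = 55.5 − 51.5 = 4
x=35: ŷ = -2.5 + 1.8·35 = 60.5; e = 60.3 − 60.5 = -0.2
x=40: ŷ = -2.5 + 1.8·40 = 69.5; e = 72.3 − 69.5 = 2.8
x=45: ŷ = -2.5 + 1.8·45 = 78.5; e = 76.9 − 78.5 = -1.6
x=50: ŷ = -2.5 + 1.8·50 = 87.5; e = 85.1 − 87.5 = -2.4
Signs: − + − + − + − −
Runs: −×1, +×1, −×1, +×1, −×1, +×1, −×2 → 7

7 runs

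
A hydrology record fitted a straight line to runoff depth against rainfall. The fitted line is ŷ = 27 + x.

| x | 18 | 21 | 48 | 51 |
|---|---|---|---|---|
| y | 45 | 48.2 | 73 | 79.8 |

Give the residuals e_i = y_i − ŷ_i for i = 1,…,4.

x=18: ŷ = 27 + 18 = 45; e = 45 − 45 = 0
x=21: ŷ = 27 + 21 = 48; e = 48.2 − 48 = 0.2
x=48: ŷ = 27 + 48 = 75; e = 73 − 75 = -2
x=51: ŷ = 27 + 51 = 78; e = 79.8 − 78 = 1.8

0, 0.2, -2, 1.8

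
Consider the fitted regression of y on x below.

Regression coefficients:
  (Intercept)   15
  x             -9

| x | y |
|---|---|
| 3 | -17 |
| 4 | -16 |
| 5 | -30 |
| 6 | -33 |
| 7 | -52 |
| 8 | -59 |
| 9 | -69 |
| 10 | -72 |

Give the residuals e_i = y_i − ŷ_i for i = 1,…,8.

-5, 5, 0, 6, -4, -2, -3, 3

x=3: ŷ = 15 − 9·3 = -12; e = -17 − (-12) = -5
x=4: ŷ = 15 − 9·4 = -21; e = -16 − (-21) = 5
x=5: ŷ = 15 − 9·5 = -30; e = -30 − (-30) = 0
x=6: ŷ = 15 − 9·6 = -39; e = -33 − (-39) = 6
x=7: ŷ = 15 − 9·7 = -48; e = -52 − (-48) = -4
x=8: ŷ = 15 − 9·8 = -57; e = -59 − (-57) = -2
x=9: ŷ = 15 − 9·9 = -66; e = -69 − (-66) = -3
x=10: ŷ = 15 − 9·10 = -75; e = -72 − (-75) = 3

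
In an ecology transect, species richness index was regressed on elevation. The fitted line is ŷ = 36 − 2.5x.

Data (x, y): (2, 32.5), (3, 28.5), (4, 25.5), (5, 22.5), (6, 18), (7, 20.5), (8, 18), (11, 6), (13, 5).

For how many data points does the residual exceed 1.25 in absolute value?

6

x=2: ŷ = 36 − 2.5·2 = 31; e = 32.5 − 31 = 1.5
x=3: ŷ = 36 − 2.5·3 = 28.5; e = 28.5 − 28.5 = 0
x=4: ŷ = 36 − 2.5·4 = 26; e = 25.5 − 26 = -0.5
x=5: ŷ = 36 − 2.5·5 = 23.5; e = 22.5 − 23.5 = -1
x=6: ŷ = 36 − 2.5·6 = 21; e = 18 − 21 = -3
x=7: ŷ = 36 − 2.5·7 = 18.5; e = 20.5 − 18.5 = 2
x=8: ŷ = 36 − 2.5·8 = 16; e = 18 − 16 = 2
x=11: ŷ = 36 − 2.5·11 = 8.5; e = 6 − 8.5 = -2.5
x=13: ŷ = 36 − 2.5·13 = 3.5; e = 5 − 3.5 = 1.5
|e| > 1.25: x=2 (|e|=1.5), x=6 (|e|=3), x=7 (|e|=2), x=8 (|e|=2), x=11 (|e|=2.5), x=13 (|e|=1.5) → 6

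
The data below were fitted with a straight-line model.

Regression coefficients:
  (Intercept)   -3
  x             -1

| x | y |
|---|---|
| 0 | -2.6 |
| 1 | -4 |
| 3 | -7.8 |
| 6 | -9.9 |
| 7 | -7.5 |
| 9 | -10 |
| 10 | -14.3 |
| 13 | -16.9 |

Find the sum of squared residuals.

x=0: ŷ = -3 − 0 = -3; e = -2.6 − (-3) = 0.4
x=1: ŷ = -3 − 1 = -4; e = -4 − (-4) = 0
x=3: ŷ = -3 − 3 = -6; e = -7.8 − (-6) = -1.8
x=6: ŷ = -3 − 6 = -9; e = -9.9 − (-9) = -0.9
x=7: ŷ = -3 − 7 = -10; e = -7.5 − (-10) = 2.5
x=9: ŷ = -3 − 9 = -12; e = -10 − (-12) = 2
x=10: ŷ = -3 − 10 = -13; e = -14.3 − (-13) = -1.3
x=13: ŷ = -3 − 13 = -16; e = -16.9 − (-16) = -0.9
SSE = 0.16 + 0 + 3.24 + 0.81 + 6.25 + 4 + 1.69 + 0.81 = 16.96

SSE = 16.96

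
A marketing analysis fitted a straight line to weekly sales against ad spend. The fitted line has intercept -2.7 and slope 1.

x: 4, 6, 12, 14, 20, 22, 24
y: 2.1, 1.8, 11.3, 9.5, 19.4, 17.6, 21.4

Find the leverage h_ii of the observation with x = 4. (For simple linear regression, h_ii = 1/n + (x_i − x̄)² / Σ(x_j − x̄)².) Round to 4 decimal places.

h = 0.4484

x̄ = (4 + 6 + 12 + 14 + 20 + 22 + 24)/7 = 14.5714
Σ(x − x̄)² = 111.755 + 73.4694 + 6.61224 + 0.326531 + 29.4694 + 55.1837 + 88.898 = 365.714
h = 1/7 + (-10.5714)²/365.714 = 0.142857 + 0.30558 = 0.4484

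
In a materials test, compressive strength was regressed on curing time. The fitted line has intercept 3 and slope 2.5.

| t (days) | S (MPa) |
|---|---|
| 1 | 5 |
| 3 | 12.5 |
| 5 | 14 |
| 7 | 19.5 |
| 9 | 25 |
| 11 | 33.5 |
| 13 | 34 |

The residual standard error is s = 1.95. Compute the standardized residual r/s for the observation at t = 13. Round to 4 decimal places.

-0.7692

ŷ = 3 + 2.5·13 = 35.5
r = 34 − 35.5 = -1.5
r/s = -1.5 / 1.95 = -0.7692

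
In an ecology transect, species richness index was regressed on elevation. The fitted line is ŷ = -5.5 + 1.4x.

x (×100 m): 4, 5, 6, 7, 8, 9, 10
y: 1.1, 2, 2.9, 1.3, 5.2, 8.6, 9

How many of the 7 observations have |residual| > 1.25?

x=4: ŷ = -5.5 + 1.4·4 = 0.1; r = 1.1 − 0.1 = 1
x=5: ŷ = -5.5 + 1.4·5 = 1.5; r = 2 − 1.5 = 0.5
x=6: ŷ = -5.5 + 1.4·6 = 2.9; r = 2.9 − 2.9 = 0
x=7: ŷ = -5.5 + 1.4·7 = 4.3; r = 1.3 − 4.3 = -3
x=8: ŷ = -5.5 + 1.4·8 = 5.7; r = 5.2 − 5.7 = -0.5
x=9: ŷ = -5.5 + 1.4·9 = 7.1; r = 8.6 − 7.1 = 1.5
x=10: ŷ = -5.5 + 1.4·10 = 8.5; r = 9 − 8.5 = 0.5
|r| > 1.25: x=7 (|r|=3), x=9 (|r|=1.5) → 2

2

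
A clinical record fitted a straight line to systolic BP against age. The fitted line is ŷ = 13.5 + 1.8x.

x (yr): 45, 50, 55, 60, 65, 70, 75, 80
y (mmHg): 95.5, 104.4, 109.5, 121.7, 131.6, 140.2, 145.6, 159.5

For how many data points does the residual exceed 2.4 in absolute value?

2

x=45: ŷ = 13.5 + 1.8·45 = 94.5; r = 95.5 − 94.5 = 1
x=50: ŷ = 13.5 + 1.8·50 = 103.5; r = 104.4 − 103.5 = 0.9
x=55: ŷ = 13.5 + 1.8·55 = 112.5; r = 109.5 − 112.5 = -3
x=60: ŷ = 13.5 + 1.8·60 = 121.5; r = 121.7 − 121.5 = 0.2
x=65: ŷ = 13.5 + 1.8·65 = 130.5; r = 131.6 − 130.5 = 1.1
x=70: ŷ = 13.5 + 1.8·70 = 139.5; r = 140.2 − 139.5 = 0.7
x=75: ŷ = 13.5 + 1.8·75 = 148.5; r = 145.6 − 148.5 = -2.9
x=80: ŷ = 13.5 + 1.8·80 = 157.5; r = 159.5 − 157.5 = 2
|r| > 2.4: x=55 (|r|=3), x=75 (|r|=2.9) → 2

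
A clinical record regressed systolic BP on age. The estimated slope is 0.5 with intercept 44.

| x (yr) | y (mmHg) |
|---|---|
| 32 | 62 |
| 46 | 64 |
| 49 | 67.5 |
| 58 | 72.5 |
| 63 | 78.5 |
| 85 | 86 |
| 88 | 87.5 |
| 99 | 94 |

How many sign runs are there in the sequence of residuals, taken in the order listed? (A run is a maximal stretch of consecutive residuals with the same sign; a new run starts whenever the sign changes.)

5 runs

x=32: ŷ = 44 + 0.5·32 = 60; e = 62 − 60 = 2
x=46: ŷ = 44 + 0.5·46 = 67; e = 64 − 67 = -3
x=49: ŷ = 44 + 0.5·49 = 68.5; e = 67.5 − 68.5 = -1
x=58: ŷ = 44 + 0.5·58 = 73; e = 72.5 − 73 = -0.5
x=63: ŷ = 44 + 0.5·63 = 75.5; e = 78.5 − 75.5 = 3
x=85: ŷ = 44 + 0.5·85 = 86.5; e = 86 − 86.5 = -0.5
x=88: ŷ = 44 + 0.5·88 = 88; e = 87.5 − 88 = -0.5
x=99: ŷ = 44 + 0.5·99 = 93.5; e = 94 − 93.5 = 0.5
Signs: + − − − + − − +
Runs: +×1, −×3, +×1, −×2, +×1 → 5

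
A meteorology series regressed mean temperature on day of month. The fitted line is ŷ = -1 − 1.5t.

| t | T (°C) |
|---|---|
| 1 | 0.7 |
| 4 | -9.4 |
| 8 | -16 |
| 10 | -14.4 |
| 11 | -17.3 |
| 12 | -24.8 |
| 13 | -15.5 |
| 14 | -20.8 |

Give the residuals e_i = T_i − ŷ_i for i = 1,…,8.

3.2, -2.4, -3, 1.6, 0.2, -5.8, 5, 1.2

t=1: ŷ = -1 − 1.5·1 = -2.5; e = 0.7 − (-2.5) = 3.2
t=4: ŷ = -1 − 1.5·4 = -7; e = -9.4 − (-7) = -2.4
t=8: ŷ = -1 − 1.5·8 = -13; e = -16 − (-13) = -3
t=10: ŷ = -1 − 1.5·10 = -16; e = -14.4 − (-16) = 1.6
t=11: ŷ = -1 − 1.5·11 = -17.5; e = -17.3 − (-17.5) = 0.2
t=12: ŷ = -1 − 1.5·12 = -19; e = -24.8 − (-19) = -5.8
t=13: ŷ = -1 − 1.5·13 = -20.5; e = -15.5 − (-20.5) = 5
t=14: ŷ = -1 − 1.5·14 = -22; e = -20.8 − (-22) = 1.2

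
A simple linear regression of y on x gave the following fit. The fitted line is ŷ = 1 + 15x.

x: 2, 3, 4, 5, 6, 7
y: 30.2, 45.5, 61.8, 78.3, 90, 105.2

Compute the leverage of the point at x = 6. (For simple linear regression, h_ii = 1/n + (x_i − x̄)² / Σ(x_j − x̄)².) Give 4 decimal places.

h = 0.2952

x̄ = (2 + 3 + 4 + 5 + 6 + 7)/6 = 4.5
Σ(x − x̄)² = 6.25 + 2.25 + 0.25 + 0.25 + 2.25 + 6.25 = 17.5
h = 1/6 + (1.5)²/17.5 = 0.166667 + 0.128571 = 0.2952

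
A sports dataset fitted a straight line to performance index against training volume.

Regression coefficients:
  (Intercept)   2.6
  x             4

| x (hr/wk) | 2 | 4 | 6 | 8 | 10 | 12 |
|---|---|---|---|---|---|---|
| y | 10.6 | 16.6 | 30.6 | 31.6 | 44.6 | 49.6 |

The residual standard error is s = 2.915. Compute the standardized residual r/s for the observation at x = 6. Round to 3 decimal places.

ŷ = 2.6 + 4·6 = 26.6
r = 30.6 − 26.6 = 4
r/s = 4 / 2.915 = 1.372

1.372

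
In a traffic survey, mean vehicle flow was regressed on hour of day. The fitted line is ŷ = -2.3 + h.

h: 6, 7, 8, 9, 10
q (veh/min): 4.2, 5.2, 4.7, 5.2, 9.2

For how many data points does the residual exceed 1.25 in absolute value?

h=6: ŷ = -2.3 + 6 = 3.7; r = 4.2 − 3.7 = 0.5
h=7: ŷ = -2.3 + 7 = 4.7; r = 5.2 − 4.7 = 0.5
h=8: ŷ = -2.3 + 8 = 5.7; r = 4.7 − 5.7 = -1
h=9: ŷ = -2.3 + 9 = 6.7; r = 5.2 − 6.7 = -1.5
h=10: ŷ = -2.3 + 10 = 7.7; r = 9.2 − 7.7 = 1.5
|r| > 1.25: h=9 (|r|=1.5), h=10 (|r|=1.5) → 2

2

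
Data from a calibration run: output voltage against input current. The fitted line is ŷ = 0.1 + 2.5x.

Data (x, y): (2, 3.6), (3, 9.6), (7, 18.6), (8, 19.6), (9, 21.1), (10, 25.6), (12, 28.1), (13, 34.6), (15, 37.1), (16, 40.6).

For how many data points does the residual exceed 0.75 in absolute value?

6

x=2: ŷ = 0.1 + 2.5·2 = 5.1; r = 3.6 − 5.1 = -1.5
x=3: ŷ = 0.1 + 2.5·3 = 7.6; r = 9.6 − 7.6 = 2
x=7: ŷ = 0.1 + 2.5·7 = 17.6; r = 18.6 − 17.6 = 1
x=8: ŷ = 0.1 + 2.5·8 = 20.1; r = 19.6 − 20.1 = -0.5
x=9: ŷ = 0.1 + 2.5·9 = 22.6; r = 21.1 − 22.6 = -1.5
x=10: ŷ = 0.1 + 2.5·10 = 25.1; r = 25.6 − 25.1 = 0.5
x=12: ŷ = 0.1 + 2.5·12 = 30.1; r = 28.1 − 30.1 = -2
x=13: ŷ = 0.1 + 2.5·13 = 32.6; r = 34.6 − 32.6 = 2
x=15: ŷ = 0.1 + 2.5·15 = 37.6; r = 37.1 − 37.6 = -0.5
x=16: ŷ = 0.1 + 2.5·16 = 40.1; r = 40.6 − 40.1 = 0.5
|r| > 0.75: x=2 (|r|=1.5), x=3 (|r|=2), x=7 (|r|=1), x=9 (|r|=1.5), x=12 (|r|=2), x=13 (|r|=2) → 6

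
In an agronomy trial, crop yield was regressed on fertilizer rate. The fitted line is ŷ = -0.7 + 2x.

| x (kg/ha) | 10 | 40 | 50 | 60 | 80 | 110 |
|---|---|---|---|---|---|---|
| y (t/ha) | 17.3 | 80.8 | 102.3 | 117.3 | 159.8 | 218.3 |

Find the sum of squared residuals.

SSE = 20.5

x=10: ŷ = -0.7 + 2·10 = 19.3; r = 17.3 − 19.3 = -2
x=40: ŷ = -0.7 + 2·40 = 79.3; r = 80.8 − 79.3 = 1.5
x=50: ŷ = -0.7 + 2·50 = 99.3; r = 102.3 − 99.3 = 3
x=60: ŷ = -0.7 + 2·60 = 119.3; r = 117.3 − 119.3 = -2
x=80: ŷ = -0.7 + 2·80 = 159.3; r = 159.8 − 159.3 = 0.5
x=110: ŷ = -0.7 + 2·110 = 219.3; r = 218.3 − 219.3 = -1
SSE = 4 + 2.25 + 9 + 4 + 0.25 + 1 = 20.5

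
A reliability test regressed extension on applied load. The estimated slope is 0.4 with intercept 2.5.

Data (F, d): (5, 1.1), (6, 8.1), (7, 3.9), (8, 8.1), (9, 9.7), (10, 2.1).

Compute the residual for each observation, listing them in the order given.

-3.4, 3.2, -1.4, 2.4, 3.6, -4.4

F=5: d̂ = 2.5 + 0.4·5 = 4.5; r = 1.1 − 4.5 = -3.4
F=6: d̂ = 2.5 + 0.4·6 = 4.9; r = 8.1 − 4.9 = 3.2
F=7: d̂ = 2.5 + 0.4·7 = 5.3; r = 3.9 − 5.3 = -1.4
F=8: d̂ = 2.5 + 0.4·8 = 5.7; r = 8.1 − 5.7 = 2.4
F=9: d̂ = 2.5 + 0.4·9 = 6.1; r = 9.7 − 6.1 = 3.6
F=10: d̂ = 2.5 + 0.4·10 = 6.5; r = 2.1 − 6.5 = -4.4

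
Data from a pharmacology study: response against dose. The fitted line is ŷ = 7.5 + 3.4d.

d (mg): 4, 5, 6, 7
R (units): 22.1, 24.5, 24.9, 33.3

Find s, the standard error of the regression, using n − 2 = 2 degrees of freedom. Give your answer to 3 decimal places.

d=4: ŷ = 7.5 + 3.4·4 = 21.1; e = 22.1 − 21.1 = 1
d=5: ŷ = 7.5 + 3.4·5 = 24.5; e = 24.5 − 24.5 = 0
d=6: ŷ = 7.5 + 3.4·6 = 27.9; e = 24.9 − 27.9 = -3
d=7: ŷ = 7.5 + 3.4·7 = 31.3; e = 33.3 − 31.3 = 2
SSE = 1 + 0 + 9 + 4 = 14
s = √(14/2) = √7 ≈ 2.646

s = 2.646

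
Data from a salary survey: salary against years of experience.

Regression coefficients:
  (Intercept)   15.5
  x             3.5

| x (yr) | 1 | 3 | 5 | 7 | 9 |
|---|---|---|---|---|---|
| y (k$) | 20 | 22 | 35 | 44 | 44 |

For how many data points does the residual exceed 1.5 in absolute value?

4

x=1: ŷ = 15.5 + 3.5·1 = 19; r = 20 − 19 = 1
x=3: ŷ = 15.5 + 3.5·3 = 26; r = 22 − 26 = -4
x=5: ŷ = 15.5 + 3.5·5 = 33; r = 35 − 33 = 2
x=7: ŷ = 15.5 + 3.5·7 = 40; r = 44 − 40 = 4
x=9: ŷ = 15.5 + 3.5·9 = 47; r = 44 − 47 = -3
|r| > 1.5: x=3 (|r|=4), x=5 (|r|=2), x=7 (|r|=4), x=9 (|r|=3) → 4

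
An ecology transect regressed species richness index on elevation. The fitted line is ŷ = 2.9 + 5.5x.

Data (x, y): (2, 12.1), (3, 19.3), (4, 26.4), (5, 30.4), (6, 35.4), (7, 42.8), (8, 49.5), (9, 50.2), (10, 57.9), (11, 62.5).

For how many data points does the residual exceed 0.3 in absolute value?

7

x=2: ŷ = 2.9 + 5.5·2 = 13.9; r = 12.1 − 13.9 = -1.8
x=3: ŷ = 2.9 + 5.5·3 = 19.4; r = 19.3 − 19.4 = -0.1
x=4: ŷ = 2.9 + 5.5·4 = 24.9; r = 26.4 − 24.9 = 1.5
x=5: ŷ = 2.9 + 5.5·5 = 30.4; r = 30.4 − 30.4 = 0
x=6: ŷ = 2.9 + 5.5·6 = 35.9; r = 35.4 − 35.9 = -0.5
x=7: ŷ = 2.9 + 5.5·7 = 41.4; r = 42.8 − 41.4 = 1.4
x=8: ŷ = 2.9 + 5.5·8 = 46.9; r = 49.5 − 46.9 = 2.6
x=9: ŷ = 2.9 + 5.5·9 = 52.4; r = 50.2 − 52.4 = -2.2
x=10: ŷ = 2.9 + 5.5·10 = 57.9; r = 57.9 − 57.9 = 0
x=11: ŷ = 2.9 + 5.5·11 = 63.4; r = 62.5 − 63.4 = -0.9
|r| > 0.3: x=2 (|r|=1.8), x=4 (|r|=1.5), x=6 (|r|=0.5), x=7 (|r|=1.4), x=8 (|r|=2.6), x=9 (|r|=2.2), x=11 (|r|=0.9) → 7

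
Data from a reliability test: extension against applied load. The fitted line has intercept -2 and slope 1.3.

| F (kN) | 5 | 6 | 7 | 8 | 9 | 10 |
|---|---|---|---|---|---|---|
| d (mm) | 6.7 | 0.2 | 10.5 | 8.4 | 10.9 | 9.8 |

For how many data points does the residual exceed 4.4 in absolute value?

F=5: ŷ = -2 + 1.3·5 = 4.5; e = 6.7 − 4.5 = 2.2
F=6: ŷ = -2 + 1.3·6 = 5.8; e = 0.2 − 5.8 = -5.6
F=7: ŷ = -2 + 1.3·7 = 7.1; e = 10.5 − 7.1 = 3.4
F=8: ŷ = -2 + 1.3·8 = 8.4; e = 8.4 − 8.4 = 0
F=9: ŷ = -2 + 1.3·9 = 9.7; e = 10.9 − 9.7 = 1.2
F=10: ŷ = -2 + 1.3·10 = 11; e = 9.8 − 11 = -1.2
|e| > 4.4: F=6 (|e|=5.6) → 1

1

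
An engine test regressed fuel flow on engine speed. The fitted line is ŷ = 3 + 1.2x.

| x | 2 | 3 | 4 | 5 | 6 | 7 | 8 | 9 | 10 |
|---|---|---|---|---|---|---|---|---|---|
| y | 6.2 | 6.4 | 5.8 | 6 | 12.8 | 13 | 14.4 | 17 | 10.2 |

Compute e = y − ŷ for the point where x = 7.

e = 1.6

ŷ = 3 + 1.2·7 = 11.4
e = 13 − 11.4 = 1.6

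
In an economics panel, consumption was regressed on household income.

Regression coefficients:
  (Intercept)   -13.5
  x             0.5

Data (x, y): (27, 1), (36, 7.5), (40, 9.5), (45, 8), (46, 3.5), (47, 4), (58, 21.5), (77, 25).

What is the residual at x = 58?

ŷ = -13.5 + 0.5·58 = 15.5
r = 21.5 − 15.5 = 6

r = 6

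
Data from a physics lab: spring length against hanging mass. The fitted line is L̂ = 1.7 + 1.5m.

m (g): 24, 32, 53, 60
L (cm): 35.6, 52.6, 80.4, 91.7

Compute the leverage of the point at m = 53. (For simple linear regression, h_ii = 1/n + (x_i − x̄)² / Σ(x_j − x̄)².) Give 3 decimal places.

m̄ = (24 + 32 + 53 + 60)/4 = 42.25
Σ(m − m̄)² = 333.062 + 105.062 + 115.562 + 315.062 = 868.75
h = 1/4 + (10.75)²/868.75 = 0.25 + 0.133022 = 0.383

h = 0.383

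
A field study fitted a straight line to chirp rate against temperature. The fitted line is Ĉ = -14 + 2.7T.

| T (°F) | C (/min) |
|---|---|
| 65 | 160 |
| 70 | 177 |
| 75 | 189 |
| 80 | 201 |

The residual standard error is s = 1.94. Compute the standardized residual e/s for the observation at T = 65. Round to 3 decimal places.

Ĉ = -14 + 2.7·65 = 161.5
e = 160 − 161.5 = -1.5
e/s = -1.5 / 1.94 = -0.773

-0.773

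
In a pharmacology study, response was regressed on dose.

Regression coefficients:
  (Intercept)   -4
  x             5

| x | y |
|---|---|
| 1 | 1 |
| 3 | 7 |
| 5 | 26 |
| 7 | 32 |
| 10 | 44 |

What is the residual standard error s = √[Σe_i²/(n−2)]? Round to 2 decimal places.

s = 3.92

x=1: ŷ = -4 + 5·1 = 1; e = 1 − 1 = 0
x=3: ŷ = -4 + 5·3 = 11; e = 7 − 11 = -4
x=5: ŷ = -4 + 5·5 = 21; e = 26 − 21 = 5
x=7: ŷ = -4 + 5·7 = 31; e = 32 − 31 = 1
x=10: ŷ = -4 + 5·10 = 46; e = 44 − 46 = -2
SSE = 0 + 16 + 25 + 1 + 4 = 46
s = √(46/3) = √15.3333 ≈ 3.92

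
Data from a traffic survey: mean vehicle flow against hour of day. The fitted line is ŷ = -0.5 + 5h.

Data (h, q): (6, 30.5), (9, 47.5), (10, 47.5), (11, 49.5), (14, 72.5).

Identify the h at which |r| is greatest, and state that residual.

h=6: ŷ = -0.5 + 5·6 = 29.5; r = 30.5 − 29.5 = 1
h=9: ŷ = -0.5 + 5·9 = 44.5; r = 47.5 − 44.5 = 3
h=10: ŷ = -0.5 + 5·10 = 49.5; r = 47.5 − 49.5 = -2
h=11: ŷ = -0.5 + 5·11 = 54.5; r = 49.5 − 54.5 = -5
h=14: ŷ = -0.5 + 5·14 = 69.5; r = 72.5 − 69.5 = 3
Largest |r| is 5 at h = 11, residual -5.

h = 11, r = -5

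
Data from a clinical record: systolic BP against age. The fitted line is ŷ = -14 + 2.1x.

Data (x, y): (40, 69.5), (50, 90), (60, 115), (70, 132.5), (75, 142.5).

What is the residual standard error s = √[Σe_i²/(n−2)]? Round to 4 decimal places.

s = 1.9579

x=40: ŷ = -14 + 2.1·40 = 70; e = 69.5 − 70 = -0.5
x=50: ŷ = -14 + 2.1·50 = 91; e = 90 − 91 = -1
x=60: ŷ = -14 + 2.1·60 = 112; e = 115 − 112 = 3
x=70: ŷ = -14 + 2.1·70 = 133; e = 132.5 − 133 = -0.5
x=75: ŷ = -14 + 2.1·75 = 143.5; e = 142.5 − 143.5 = -1
SSE = 0.25 + 1 + 9 + 0.25 + 1 = 11.5
s = √(11.5/3) = √3.83333 ≈ 1.9579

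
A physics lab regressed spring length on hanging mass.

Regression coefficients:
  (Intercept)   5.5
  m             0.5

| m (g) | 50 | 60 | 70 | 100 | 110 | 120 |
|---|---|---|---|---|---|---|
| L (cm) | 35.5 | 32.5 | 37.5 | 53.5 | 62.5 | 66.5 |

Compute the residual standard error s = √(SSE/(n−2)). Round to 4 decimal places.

s = 3.6056

m=50: ŷ = 5.5 + 0.5·50 = 30.5; e = 35.5 − 30.5 = 5
m=60: ŷ = 5.5 + 0.5·60 = 35.5; e = 32.5 − 35.5 = -3
m=70: ŷ = 5.5 + 0.5·70 = 40.5; e = 37.5 − 40.5 = -3
m=100: ŷ = 5.5 + 0.5·100 = 55.5; e = 53.5 − 55.5 = -2
m=110: ŷ = 5.5 + 0.5·110 = 60.5; e = 62.5 − 60.5 = 2
m=120: ŷ = 5.5 + 0.5·120 = 65.5; e = 66.5 − 65.5 = 1
SSE = 25 + 9 + 9 + 4 + 4 + 1 = 52
s = √(52/4) = √13 ≈ 3.6056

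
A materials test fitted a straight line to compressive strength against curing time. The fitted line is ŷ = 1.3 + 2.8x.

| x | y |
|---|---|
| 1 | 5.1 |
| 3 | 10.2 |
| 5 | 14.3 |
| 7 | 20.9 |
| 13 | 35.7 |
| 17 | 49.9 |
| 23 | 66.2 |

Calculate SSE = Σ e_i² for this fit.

SSE = 7.5

x=1: ŷ = 1.3 + 2.8·1 = 4.1; e = 5.1 − 4.1 = 1
x=3: ŷ = 1.3 + 2.8·3 = 9.7; e = 10.2 − 9.7 = 0.5
x=5: ŷ = 1.3 + 2.8·5 = 15.3; e = 14.3 − 15.3 = -1
x=7: ŷ = 1.3 + 2.8·7 = 20.9; e = 20.9 − 20.9 = 0
x=13: ŷ = 1.3 + 2.8·13 = 37.7; e = 35.7 − 37.7 = -2
x=17: ŷ = 1.3 + 2.8·17 = 48.9; e = 49.9 − 48.9 = 1
x=23: ŷ = 1.3 + 2.8·23 = 65.7; e = 66.2 − 65.7 = 0.5
SSE = 1 + 0.25 + 1 + 0 + 4 + 1 + 0.25 = 7.5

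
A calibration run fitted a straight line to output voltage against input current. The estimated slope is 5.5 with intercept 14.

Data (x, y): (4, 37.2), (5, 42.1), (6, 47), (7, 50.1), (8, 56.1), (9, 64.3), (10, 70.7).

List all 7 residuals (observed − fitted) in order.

x=4: ŷ = 14 + 5.5·4 = 36; r = 37.2 − 36 = 1.2
x=5: ŷ = 14 + 5.5·5 = 41.5; r = 42.1 − 41.5 = 0.6
x=6: ŷ = 14 + 5.5·6 = 47; r = 47 − 47 = 0
x=7: ŷ = 14 + 5.5·7 = 52.5; r = 50.1 − 52.5 = -2.4
x=8: ŷ = 14 + 5.5·8 = 58; r = 56.1 − 58 = -1.9
x=9: ŷ = 14 + 5.5·9 = 63.5; r = 64.3 − 63.5 = 0.8
x=10: ŷ = 14 + 5.5·10 = 69; r = 70.7 − 69 = 1.7

1.2, 0.6, 0, -2.4, -1.9, 0.8, 1.7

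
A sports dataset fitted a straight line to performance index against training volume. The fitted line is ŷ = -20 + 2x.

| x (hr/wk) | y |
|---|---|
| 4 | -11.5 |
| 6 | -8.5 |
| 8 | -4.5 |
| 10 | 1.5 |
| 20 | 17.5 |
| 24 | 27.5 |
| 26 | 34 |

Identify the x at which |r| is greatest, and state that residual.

x = 20, r = -2.5

x=4: ŷ = -20 + 2·4 = -12; r = -11.5 − (-12) = 0.5
x=6: ŷ = -20 + 2·6 = -8; r = -8.5 − (-8) = -0.5
x=8: ŷ = -20 + 2·8 = -4; r = -4.5 − (-4) = -0.5
x=10: ŷ = -20 + 2·10 = 0; r = 1.5 − 0 = 1.5
x=20: ŷ = -20 + 2·20 = 20; r = 17.5 − 20 = -2.5
x=24: ŷ = -20 + 2·24 = 28; r = 27.5 − 28 = -0.5
x=26: ŷ = -20 + 2·26 = 32; r = 34 − 32 = 2
Largest |r| is 2.5 at x = 20, residual -2.5.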